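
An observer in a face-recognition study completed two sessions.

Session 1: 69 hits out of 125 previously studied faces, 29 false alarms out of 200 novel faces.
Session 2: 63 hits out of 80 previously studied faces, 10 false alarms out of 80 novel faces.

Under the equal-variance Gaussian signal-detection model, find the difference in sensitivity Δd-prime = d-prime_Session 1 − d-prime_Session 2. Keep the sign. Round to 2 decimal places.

Session 1: z(0.5520) = 0.131, z(0.1450) = -1.058, d' = 1.189
Session 2: z(0.7875) = 0.798, z(0.1250) = -1.150, d' = 1.948
Δd' = d'_Session 1 − d'_Session 2 = 1.189 − 1.948 = -0.759
Session 2 has the higher sensitivity.

Δd-prime = -0.76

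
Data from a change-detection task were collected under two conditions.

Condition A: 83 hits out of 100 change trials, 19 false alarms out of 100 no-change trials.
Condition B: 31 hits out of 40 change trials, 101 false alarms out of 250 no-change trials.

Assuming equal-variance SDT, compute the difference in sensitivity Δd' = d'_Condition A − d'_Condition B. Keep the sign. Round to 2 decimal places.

Δd' = 0.83

Condition A: z(0.8300) = 0.954, z(0.1900) = -0.878, d' = 1.832
Condition B: z(0.7750) = 0.755, z(0.4040) = -0.243, d' = 0.998
Δd' = d'_Condition A − d'_Condition B = 1.832 − 0.998 = 0.834
Condition A has the higher sensitivity.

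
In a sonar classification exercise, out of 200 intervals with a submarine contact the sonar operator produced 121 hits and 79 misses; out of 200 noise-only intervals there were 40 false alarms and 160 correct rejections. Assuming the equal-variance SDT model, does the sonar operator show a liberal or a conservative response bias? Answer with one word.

z(H) = 0.266, z(FA) = -0.842
c = −½·(z(H) + z(FA)) = 0.288
c > 0 → conservative criterion (biased toward responding “no”).

conservative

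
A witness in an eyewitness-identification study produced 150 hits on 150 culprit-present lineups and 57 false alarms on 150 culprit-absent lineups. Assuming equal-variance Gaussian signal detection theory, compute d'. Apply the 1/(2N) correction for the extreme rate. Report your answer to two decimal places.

d' = 3.02

The hit rate is 150/150 = 1, so apply the 1/(2N) correction: H → 1 − 1/(2·150) = 0.99667.
z(H) = z(0.99667) = 2.713
z(FA) = z(0.38000) = -0.305
d' = 2.713 − (-0.305) = 3.018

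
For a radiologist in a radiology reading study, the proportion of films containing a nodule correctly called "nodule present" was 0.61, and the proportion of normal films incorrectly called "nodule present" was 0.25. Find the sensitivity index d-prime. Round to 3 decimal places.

z(H) = z(0.61) = 0.2793
z(FA) = z(0.25) = -0.6745
d' = z(H) − z(FA) = 0.2793 − (-0.6745) = 0.9538

d-prime = 0.954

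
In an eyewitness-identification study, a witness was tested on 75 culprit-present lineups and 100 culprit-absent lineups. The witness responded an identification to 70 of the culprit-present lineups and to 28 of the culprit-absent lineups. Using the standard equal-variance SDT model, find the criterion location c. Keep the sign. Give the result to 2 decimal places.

H = 70/75 = 0.9333
FA = 28/100 = 0.2800
Φ⁻¹(H) = Φ⁻¹(0.9333) = 1.5008
Φ⁻¹(FA) = Φ⁻¹(0.2800) = -0.5828
c = −½·[z(H) + z(FA)] = −0.5 × (1.5008 + (-0.5828)) = -0.4590
c < 0: the witness has a liberal response bias.

c = -0.46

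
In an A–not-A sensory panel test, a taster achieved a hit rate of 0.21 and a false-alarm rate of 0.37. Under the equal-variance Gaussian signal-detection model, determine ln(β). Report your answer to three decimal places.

Φ⁻¹(0.21) = -0.8064, Φ⁻¹(0.37) = -0.3319
ln β = −½·[z(H)² − z(FA)²] = −0.5 × (0.6503 − 0.1102) = -0.27005

ln β = -0.270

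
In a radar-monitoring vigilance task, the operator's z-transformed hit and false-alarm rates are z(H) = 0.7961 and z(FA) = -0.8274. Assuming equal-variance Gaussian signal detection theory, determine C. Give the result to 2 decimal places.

c = −½·[z(H) + z(FA)] = −½·(0.7961 + (-0.8274)) = 0.01565

C = 0.02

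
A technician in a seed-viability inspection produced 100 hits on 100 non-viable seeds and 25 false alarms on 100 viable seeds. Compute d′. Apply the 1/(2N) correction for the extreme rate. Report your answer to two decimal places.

The hit rate is 100/100 = 1, so apply the 1/(2N) correction: H → 1 − 1/(2·100) = 0.99500.
z(H) = z(0.99500) = 2.576
z(FA) = z(0.25000) = -0.674
d' = 2.576 − (-0.674) = 3.250

d′ = 3.25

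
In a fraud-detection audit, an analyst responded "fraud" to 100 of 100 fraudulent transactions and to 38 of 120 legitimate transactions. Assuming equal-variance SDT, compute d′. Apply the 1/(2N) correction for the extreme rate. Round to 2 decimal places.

d′ = 3.05

The hit rate is 100/100 = 1, so apply the 1/(2N) correction: H → 1 − 1/(2·100) = 0.99500.
z(H) = z(0.99500) = 2.576
z(FA) = z(0.31667) = -0.477
d' = 2.576 − (-0.477) = 3.053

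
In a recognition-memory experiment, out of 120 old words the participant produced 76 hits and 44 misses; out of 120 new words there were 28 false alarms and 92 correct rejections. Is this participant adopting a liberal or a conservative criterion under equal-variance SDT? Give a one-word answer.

z(H) = 0.341, z(FA) = -0.728
c = −½·(z(H) + z(FA)) = 0.1935
c > 0 → conservative criterion (biased toward responding “no”).

conservative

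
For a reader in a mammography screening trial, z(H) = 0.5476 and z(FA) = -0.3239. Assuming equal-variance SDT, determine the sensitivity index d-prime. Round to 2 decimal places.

d' = z(H) − z(FA) = 0.5476 − (-0.3239) = 0.8715

d-prime = 0.87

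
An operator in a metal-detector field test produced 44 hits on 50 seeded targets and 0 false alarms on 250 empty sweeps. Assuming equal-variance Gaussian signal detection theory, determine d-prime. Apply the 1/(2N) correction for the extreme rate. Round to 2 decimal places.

The false-alarm rate is 0/250 = 0, so apply the 1/(2N) correction: FA → 1/(2·250) = 0.00200.
z(H) = z(0.88000) = 1.175
z(FA) = z(0.00200) = -2.878
d' = 1.175 − (-2.878) = 4.053

d-prime = 4.05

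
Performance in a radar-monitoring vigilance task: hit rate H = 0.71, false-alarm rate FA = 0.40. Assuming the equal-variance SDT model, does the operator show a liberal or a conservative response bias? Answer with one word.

liberal

z(H) = 0.553, z(FA) = -0.253
c = −½·(z(H) + z(FA)) = -0.150
c < 0 → liberal criterion (biased toward responding “yes”).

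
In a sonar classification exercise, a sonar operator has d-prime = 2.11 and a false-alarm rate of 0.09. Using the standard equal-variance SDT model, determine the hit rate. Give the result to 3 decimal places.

hit rate = 0.779

z(false-alarm rate) = z(0.09) = -1.3408
z(H) = z(FA) + d' = -1.3408 + 2.11 = 0.7692
hit rate = Φ(0.7692) = 0.7791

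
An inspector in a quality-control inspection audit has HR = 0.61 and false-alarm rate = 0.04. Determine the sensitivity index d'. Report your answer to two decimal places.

z(H) = 0.279
z(FA) = -1.751
d' = z(H) − z(FA) = 0.279 − (-1.751) = 2.030

d' = 2.03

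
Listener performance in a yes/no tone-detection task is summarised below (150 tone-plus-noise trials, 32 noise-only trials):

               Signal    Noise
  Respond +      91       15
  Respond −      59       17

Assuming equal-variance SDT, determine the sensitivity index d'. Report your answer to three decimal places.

d' = 0.349

H = 91/150 = 0.6067
FA = 15/32 = 0.4688
Φ⁻¹(H) = 0.2707
Φ⁻¹(FA) = -0.0783
d' = z(H) − z(FA) = 0.2707 − (-0.0783) = 0.3490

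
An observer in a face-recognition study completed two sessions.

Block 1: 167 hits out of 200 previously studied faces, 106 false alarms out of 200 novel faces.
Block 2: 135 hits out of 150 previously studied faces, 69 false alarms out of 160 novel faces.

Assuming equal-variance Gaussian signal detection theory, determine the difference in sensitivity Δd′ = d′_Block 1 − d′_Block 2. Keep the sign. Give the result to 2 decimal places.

Block 1: z(0.8350) = 0.974, z(0.5300) = 0.075, d' = 0.899
Block 2: z(0.9000) = 1.282, z(0.4313) = -0.173, d' = 1.455
Δd' = d'_Block 1 − d'_Block 2 = 0.899 − 1.455 = -0.556
Block 2 has the higher sensitivity.

Δd′ = -0.56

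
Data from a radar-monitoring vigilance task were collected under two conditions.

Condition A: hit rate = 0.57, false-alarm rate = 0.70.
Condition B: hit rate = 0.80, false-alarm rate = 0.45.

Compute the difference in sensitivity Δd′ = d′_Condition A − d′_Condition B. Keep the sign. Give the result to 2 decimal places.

Δd′ = -1.32

Condition A: z(0.57) = 0.176, z(0.70) = 0.524, d' = -0.348
Condition B: z(0.80) = 0.842, z(0.45) = -0.126, d' = 0.968
Δd' = d'_Condition A − d'_Condition B = -0.348 − 0.968 = -1.316
Condition B has the higher sensitivity.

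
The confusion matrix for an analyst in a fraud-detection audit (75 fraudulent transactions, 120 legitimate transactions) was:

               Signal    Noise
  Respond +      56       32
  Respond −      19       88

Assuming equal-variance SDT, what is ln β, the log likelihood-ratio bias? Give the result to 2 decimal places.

ln β = -0.03

H = 56/75 = 0.7467
FA = 32/120 = 0.2667
Φ⁻¹(H) = 0.664
Φ⁻¹(FA) = -0.623
ln β = −½·[z(H)² − z(FA)²] = −0.5 × (0.441 − 0.388) = -0.0265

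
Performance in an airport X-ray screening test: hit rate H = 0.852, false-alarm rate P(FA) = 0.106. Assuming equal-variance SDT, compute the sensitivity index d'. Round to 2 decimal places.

z(H) = z(0.852) = 1.045
z(FA) = z(0.106) = -1.248
d' = z(H) − z(FA) = 1.045 − (-1.248) = 2.293

d' = 2.29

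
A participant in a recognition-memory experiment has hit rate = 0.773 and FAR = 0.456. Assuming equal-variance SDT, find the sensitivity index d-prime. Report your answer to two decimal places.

d-prime = 0.86

z(H) = z(0.773) = 0.7488
z(FA) = z(0.456) = -0.1105
d' = z(H) − z(FA) = 0.7488 − (-0.1105) = 0.8593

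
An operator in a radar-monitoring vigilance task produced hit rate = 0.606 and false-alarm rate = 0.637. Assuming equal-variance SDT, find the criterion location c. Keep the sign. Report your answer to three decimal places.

c = -0.310

z(0.606) = 0.2689, z(0.637) = 0.3505
c = −½·[z(H) + z(FA)] = −0.5 × (0.2689 + 0.3505) = -0.3097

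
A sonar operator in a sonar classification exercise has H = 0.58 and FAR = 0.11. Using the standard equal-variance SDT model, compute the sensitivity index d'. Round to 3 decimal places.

d' = 1.428

z(H) = z(0.58) = 0.2019
z(FA) = z(0.11) = -1.2265
d' = z(H) − z(FA) = 0.2019 − (-1.2265) = 1.4284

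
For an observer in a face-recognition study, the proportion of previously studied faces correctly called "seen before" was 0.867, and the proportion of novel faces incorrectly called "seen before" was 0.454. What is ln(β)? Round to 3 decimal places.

z(H) = 1.1123
z(FA) = -0.1156
ln β = −½·[z(H)² − z(FA)²] = −0.5 × (1.2372 − 0.0134) = -0.6119

ln β = -0.612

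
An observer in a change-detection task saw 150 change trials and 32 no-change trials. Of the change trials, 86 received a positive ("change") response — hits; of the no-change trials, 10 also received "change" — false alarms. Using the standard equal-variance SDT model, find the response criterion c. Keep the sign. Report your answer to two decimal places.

c = 0.15

H = 86/150 = 0.5733
FA = 10/32 = 0.3125
z(H) = 0.185
z(FA) = -0.489
c = −½·[z(H) + z(FA)] = −0.5 × (0.185 + (-0.489)) = 0.152
c > 0: the observer has a conservative response bias.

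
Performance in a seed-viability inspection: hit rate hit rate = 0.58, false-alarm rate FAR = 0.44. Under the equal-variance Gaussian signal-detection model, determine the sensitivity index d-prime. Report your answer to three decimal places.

z(0.58) = 0.2019, z(0.44) = -0.1510
d' = z(H) − z(FA) = 0.2019 − (-0.1510) = 0.3529

d-prime = 0.353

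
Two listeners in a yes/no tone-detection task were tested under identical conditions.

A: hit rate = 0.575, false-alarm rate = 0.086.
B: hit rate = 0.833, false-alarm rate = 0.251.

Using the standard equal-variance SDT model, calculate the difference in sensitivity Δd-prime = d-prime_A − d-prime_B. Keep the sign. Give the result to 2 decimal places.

A: z(0.575) = 0.189, z(0.086) = -1.366, d' = 1.555
B: z(0.833) = 0.966, z(0.251) = -0.671, d' = 1.637
Δd' = d'_A − d'_B = 1.555 − 1.637 = -0.082
B has the higher sensitivity.

Δd-prime = -0.08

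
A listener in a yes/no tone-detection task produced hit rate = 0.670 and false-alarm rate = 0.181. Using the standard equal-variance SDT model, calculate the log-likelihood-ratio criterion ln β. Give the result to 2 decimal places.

ln β = 0.32

z(H) = z(0.670) = 0.440
z(FA) = z(0.181) = -0.912
ln β = −½·[z(H)² − z(FA)²] = −0.5 × (0.194 − 0.832) = 0.319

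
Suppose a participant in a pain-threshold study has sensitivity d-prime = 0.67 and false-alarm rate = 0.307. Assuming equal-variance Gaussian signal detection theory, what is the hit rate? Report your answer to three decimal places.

z(false-alarm rate) = z(0.307) = -0.5044
z(H) = z(FA) + d' = -0.5044 + 0.67 = 0.1656
hit rate = Φ(0.1656) = 0.5658

hit rate = 0.566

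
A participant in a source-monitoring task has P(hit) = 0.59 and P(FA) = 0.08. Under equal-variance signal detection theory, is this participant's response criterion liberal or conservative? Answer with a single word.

conservative

z(H) = 0.228, z(FA) = -1.405
c = −½·(z(H) + z(FA)) = 0.5885
c > 0 → conservative criterion (biased toward responding “no”).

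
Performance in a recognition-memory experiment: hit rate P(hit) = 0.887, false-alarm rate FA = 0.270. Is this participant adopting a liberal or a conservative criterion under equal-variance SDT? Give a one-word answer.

z(H) = 1.211, z(FA) = -0.613
c = −½·(z(H) + z(FA)) = -0.299
c < 0 → liberal criterion (biased toward responding “yes”).

liberal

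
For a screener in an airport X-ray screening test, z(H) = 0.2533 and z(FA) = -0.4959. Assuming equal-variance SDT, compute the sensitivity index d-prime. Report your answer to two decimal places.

d-prime = 0.75

d' = z(H) − z(FA) = 0.2533 − (-0.4959) = 0.7492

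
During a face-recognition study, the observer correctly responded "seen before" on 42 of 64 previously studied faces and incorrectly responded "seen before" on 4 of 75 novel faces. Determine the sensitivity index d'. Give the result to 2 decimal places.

d' = 2.02

H = 42/64 = 0.6562
FA = 4/75 = 0.0533
Φ⁻¹(H) = 0.402
Φ⁻¹(FA) = -1.614
d' = z(H) − z(FA) = 0.402 − (-1.614) = 2.016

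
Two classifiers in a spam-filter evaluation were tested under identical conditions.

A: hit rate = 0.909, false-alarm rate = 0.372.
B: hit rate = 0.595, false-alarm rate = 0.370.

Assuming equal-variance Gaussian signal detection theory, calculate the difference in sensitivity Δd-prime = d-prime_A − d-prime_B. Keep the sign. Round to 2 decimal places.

A: z(0.909) = 1.335, z(0.372) = -0.327, d' = 1.662
B: z(0.595) = 0.240, z(0.370) = -0.332, d' = 0.572
Δd' = d'_A − d'_B = 1.662 − 0.572 = 1.090
A has the higher sensitivity.

Δd-prime = 1.09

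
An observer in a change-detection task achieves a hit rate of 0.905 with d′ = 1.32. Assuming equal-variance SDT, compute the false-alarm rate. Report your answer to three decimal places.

z(hit rate) = z(0.905) = 1.3106
z(FA) = z(H) − d' = 1.3106 − 1.32 = -0.0094
false-alarm rate = Φ(-0.0094) = 0.4962

false-alarm rate = 0.496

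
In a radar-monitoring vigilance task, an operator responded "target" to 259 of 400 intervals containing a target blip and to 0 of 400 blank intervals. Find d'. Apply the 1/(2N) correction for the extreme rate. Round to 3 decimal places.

The false-alarm rate is 0/400 = 0, so apply the 1/(2N) correction: FA → 1/(2·400) = 0.00125.
z(H) = z(0.64750) = 0.3786
z(FA) = z(0.00125) = -3.0233
d' = 0.3786 − (-3.0233) = 3.4019

d' = 3.402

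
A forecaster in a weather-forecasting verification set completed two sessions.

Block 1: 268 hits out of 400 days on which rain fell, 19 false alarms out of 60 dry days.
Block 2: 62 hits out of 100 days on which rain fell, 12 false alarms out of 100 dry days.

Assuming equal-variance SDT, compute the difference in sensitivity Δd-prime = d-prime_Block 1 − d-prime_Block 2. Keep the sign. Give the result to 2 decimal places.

Δd-prime = -0.56

Block 1: z(0.6700) = 0.440, z(0.3167) = -0.477, d' = 0.917
Block 2: z(0.6200) = 0.305, z(0.1200) = -1.175, d' = 1.480
Δd' = d'_Block 1 − d'_Block 2 = 0.917 − 1.480 = -0.563
Block 2 has the higher sensitivity.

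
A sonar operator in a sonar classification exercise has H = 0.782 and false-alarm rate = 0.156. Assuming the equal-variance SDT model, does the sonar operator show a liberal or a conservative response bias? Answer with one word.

conservative

z(H) = 0.779, z(FA) = -1.011
c = −½·(z(H) + z(FA)) = 0.116
c > 0 → conservative criterion (biased toward responding “no”).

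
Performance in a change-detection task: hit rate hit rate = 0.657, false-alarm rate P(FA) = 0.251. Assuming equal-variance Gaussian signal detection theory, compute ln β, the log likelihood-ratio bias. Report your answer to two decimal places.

ln β = 0.14

Φ⁻¹(0.657) = 0.404, Φ⁻¹(0.251) = -0.671
ln β = −½·[z(H)² − z(FA)²] = −0.5 × (0.163 − 0.450) = 0.1435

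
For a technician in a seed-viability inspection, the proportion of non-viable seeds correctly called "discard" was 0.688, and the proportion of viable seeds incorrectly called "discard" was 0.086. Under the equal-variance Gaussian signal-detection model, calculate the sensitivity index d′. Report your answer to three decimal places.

z(0.688) = 0.4902, z(0.086) = -1.3658
d' = z(H) − z(FA) = 0.4902 − (-1.3658) = 1.8560

d′ = 1.856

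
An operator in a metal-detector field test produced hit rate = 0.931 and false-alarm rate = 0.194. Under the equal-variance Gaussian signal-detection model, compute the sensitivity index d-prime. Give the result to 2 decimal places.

z(0.931) = 1.483, z(0.194) = -0.863
d' = z(H) − z(FA) = 1.483 − (-0.863) = 2.346

d-prime = 2.35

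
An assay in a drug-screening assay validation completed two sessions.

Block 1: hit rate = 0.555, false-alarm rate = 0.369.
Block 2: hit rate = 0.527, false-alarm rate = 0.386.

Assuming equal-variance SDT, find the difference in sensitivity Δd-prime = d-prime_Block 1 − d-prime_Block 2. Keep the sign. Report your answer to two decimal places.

Block 1: z(0.555) = 0.138, z(0.369) = -0.335, d' = 0.473
Block 2: z(0.527) = 0.068, z(0.386) = -0.290, d' = 0.358
Δd' = d'_Block 1 − d'_Block 2 = 0.473 − 0.358 = 0.115
Block 1 has the higher sensitivity.

Δd-prime = 0.12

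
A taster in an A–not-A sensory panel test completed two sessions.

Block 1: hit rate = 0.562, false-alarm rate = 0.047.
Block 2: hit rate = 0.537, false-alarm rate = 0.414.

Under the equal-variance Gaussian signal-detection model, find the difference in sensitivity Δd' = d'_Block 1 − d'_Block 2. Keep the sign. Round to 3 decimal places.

Δd' = 1.521

Block 1: z(0.562) = 0.1560, z(0.047) = -1.6747, d' = 1.8307
Block 2: z(0.537) = 0.0929, z(0.414) = -0.2173, d' = 0.3102
Δd' = d'_Block 1 − d'_Block 2 = 1.8307 − 0.3102 = 1.5205
Block 1 has the higher sensitivity.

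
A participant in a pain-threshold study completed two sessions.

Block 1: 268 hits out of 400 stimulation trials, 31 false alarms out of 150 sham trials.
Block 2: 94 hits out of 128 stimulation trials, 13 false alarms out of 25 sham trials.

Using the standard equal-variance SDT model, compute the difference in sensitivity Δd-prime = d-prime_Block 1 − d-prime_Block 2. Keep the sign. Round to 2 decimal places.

Block 1: z(0.6700) = 0.440, z(0.2067) = -0.818, d' = 1.258
Block 2: z(0.7344) = 0.626, z(0.5200) = 0.050, d' = 0.576
Δd' = d'_Block 1 − d'_Block 2 = 1.258 − 0.576 = 0.682
Block 1 has the higher sensitivity.

Δd-prime = 0.68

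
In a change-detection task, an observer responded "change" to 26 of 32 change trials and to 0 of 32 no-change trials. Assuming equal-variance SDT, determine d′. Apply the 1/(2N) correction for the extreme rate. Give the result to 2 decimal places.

The false-alarm rate is 0/32 = 0, so apply the 1/(2N) correction: FA → 1/(2·32) = 0.01562.
z(H) = z(0.81250) = 0.887
z(FA) = z(0.01562) = -2.154
d' = 0.887 − (-2.154) = 3.041

d′ = 3.04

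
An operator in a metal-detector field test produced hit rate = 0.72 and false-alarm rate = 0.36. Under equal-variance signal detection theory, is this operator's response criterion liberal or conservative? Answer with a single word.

z(H) = 0.583, z(FA) = -0.358
c = −½·(z(H) + z(FA)) = -0.1125
c < 0 → liberal criterion (biased toward responding “yes”).

liberal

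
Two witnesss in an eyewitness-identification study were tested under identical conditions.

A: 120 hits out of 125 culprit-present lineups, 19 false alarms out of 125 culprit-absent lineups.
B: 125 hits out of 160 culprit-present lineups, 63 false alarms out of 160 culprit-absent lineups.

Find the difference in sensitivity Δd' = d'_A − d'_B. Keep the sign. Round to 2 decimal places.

Δd' = 1.73

A: z(0.9600) = 1.751, z(0.1520) = -1.028, d' = 2.779
B: z(0.7812) = 0.776, z(0.3937) = -0.270, d' = 1.046
Δd' = d'_A − d'_B = 2.779 − 1.046 = 1.733
A has the higher sensitivity.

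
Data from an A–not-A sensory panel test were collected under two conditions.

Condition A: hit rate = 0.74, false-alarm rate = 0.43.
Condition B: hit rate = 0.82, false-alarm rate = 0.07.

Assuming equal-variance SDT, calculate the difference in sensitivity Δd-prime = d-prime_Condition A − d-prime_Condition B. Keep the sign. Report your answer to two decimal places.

Condition A: z(0.74) = 0.643, z(0.43) = -0.176, d' = 0.819
Condition B: z(0.82) = 0.915, z(0.07) = -1.476, d' = 2.391
Δd' = d'_Condition A − d'_Condition B = 0.819 − 2.391 = -1.572
Condition B has the higher sensitivity.

Δd-prime = -1.57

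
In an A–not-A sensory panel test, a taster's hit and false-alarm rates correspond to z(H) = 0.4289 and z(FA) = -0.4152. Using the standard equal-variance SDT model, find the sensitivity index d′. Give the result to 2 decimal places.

d' = z(H) − z(FA) = 0.4289 − (-0.4152) = 0.8441

d′ = 0.84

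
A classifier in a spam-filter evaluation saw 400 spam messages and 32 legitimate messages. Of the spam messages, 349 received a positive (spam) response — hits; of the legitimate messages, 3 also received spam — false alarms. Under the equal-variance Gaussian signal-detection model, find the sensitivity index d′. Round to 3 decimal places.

d′ = 2.456

H = 349/400 = 0.8725
FA = 3/32 = 0.0938
z(H) = z(0.8725) = 1.1383
z(FA) = z(0.0938) = -1.3177
d' = z(H) − z(FA) = 1.1383 − (-1.3177) = 2.4560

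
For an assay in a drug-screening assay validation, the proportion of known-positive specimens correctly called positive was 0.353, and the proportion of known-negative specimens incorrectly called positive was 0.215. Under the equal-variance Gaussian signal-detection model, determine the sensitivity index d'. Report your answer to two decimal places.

d' = 0.41

Φ⁻¹(H) = -0.3772
Φ⁻¹(FA) = -0.7892
d' = z(H) − z(FA) = -0.3772 − (-0.7892) = 0.4120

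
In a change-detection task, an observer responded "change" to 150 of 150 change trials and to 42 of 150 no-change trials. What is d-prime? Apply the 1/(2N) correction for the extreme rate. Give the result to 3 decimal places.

The hit rate is 150/150 = 1, so apply the 1/(2N) correction: H → 1 − 1/(2·150) = 0.99667.
z(H) = z(0.99667) = 2.7134
z(FA) = z(0.28000) = -0.5828
d' = 2.7134 − (-0.5828) = 3.2962

d-prime = 3.296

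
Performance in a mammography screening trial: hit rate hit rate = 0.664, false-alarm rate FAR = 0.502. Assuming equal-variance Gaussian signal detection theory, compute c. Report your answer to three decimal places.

Φ⁻¹(H) = 0.4234
Φ⁻¹(FA) = 0.0050
c = −½·[z(H) + z(FA)] = −0.5 × (0.4234 + 0.0050) = -0.2142

c = -0.214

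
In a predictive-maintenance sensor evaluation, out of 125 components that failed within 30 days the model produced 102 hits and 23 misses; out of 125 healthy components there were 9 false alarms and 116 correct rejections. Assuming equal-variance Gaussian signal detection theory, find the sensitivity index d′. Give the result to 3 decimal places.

H = 102/125 = 0.8160
FA = 9/125 = 0.0720
Φ⁻¹(H) = 0.9002
Φ⁻¹(FA) = -1.4611
d' = z(H) − z(FA) = 0.9002 − (-1.4611) = 2.3613

d′ = 2.361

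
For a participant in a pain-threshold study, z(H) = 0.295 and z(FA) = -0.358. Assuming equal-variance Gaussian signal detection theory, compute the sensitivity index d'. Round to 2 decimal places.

d' = 0.65

d' = z(H) − z(FA) = 0.295 − (-0.358) = 0.653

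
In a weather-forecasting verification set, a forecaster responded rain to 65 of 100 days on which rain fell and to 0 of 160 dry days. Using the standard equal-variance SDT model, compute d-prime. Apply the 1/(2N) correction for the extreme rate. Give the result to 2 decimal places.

d-prime = 3.12

The false-alarm rate is 0/160 = 0, so apply the 1/(2N) correction: FA → 1/(2·160) = 0.00313.
z(H) = z(0.65000) = 0.385
z(FA) = z(0.00313) = -2.734
d' = 0.385 − (-2.734) = 3.119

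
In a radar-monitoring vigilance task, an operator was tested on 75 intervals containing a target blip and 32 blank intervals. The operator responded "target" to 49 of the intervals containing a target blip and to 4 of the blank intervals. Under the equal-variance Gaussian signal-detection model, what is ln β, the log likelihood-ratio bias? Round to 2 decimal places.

ln β = 0.58

H = 49/75 = 0.6533
FA = 4/32 = 0.1250
z(H) = z(0.6533) = 0.394
z(FA) = z(0.1250) = -1.150
ln β = −½·[z(H)² − z(FA)²] = −0.5 × (0.155 − 1.323) = 0.584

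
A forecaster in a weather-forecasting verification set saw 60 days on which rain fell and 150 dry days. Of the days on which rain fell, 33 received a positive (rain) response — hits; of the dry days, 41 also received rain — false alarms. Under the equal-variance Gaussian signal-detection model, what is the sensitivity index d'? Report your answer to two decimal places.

d' = 0.73

H = 33/60 = 0.5500
FA = 41/150 = 0.2733
z(H) = 0.1257
z(FA) = -0.6029
d' = z(H) − z(FA) = 0.1257 − (-0.6029) = 0.7286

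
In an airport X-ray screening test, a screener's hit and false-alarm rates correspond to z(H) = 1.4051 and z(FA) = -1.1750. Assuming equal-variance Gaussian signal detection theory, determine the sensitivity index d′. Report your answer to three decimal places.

d′ = 2.580

d' = z(H) − z(FA) = 1.4051 − (-1.1750) = 2.5801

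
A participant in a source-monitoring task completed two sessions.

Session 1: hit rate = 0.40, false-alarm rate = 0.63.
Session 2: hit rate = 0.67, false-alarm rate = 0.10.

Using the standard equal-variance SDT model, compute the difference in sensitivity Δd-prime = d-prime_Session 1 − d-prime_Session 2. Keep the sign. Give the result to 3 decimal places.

Session 1: z(0.40) = -0.2533, z(0.63) = 0.3319, d' = -0.5852
Session 2: z(0.67) = 0.4399, z(0.10) = -1.2816, d' = 1.7215
Δd' = d'_Session 1 − d'_Session 2 = -0.5852 − 1.7215 = -2.3067
Session 2 has the higher sensitivity.

Δd-prime = -2.307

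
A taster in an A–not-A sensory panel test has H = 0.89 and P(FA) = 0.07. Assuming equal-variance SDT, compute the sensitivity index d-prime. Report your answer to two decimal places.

z(H) = z(0.89) = 1.2265
z(FA) = z(0.07) = -1.4758
d' = z(H) − z(FA) = 1.2265 − (-1.4758) = 2.7023

d-prime = 2.70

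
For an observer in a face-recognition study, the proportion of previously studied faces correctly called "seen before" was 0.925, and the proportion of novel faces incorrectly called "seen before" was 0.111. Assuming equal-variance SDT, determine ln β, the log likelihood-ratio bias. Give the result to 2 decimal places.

Φ⁻¹(0.925) = 1.440, Φ⁻¹(0.111) = -1.221
ln β = −½·[z(H)² − z(FA)²] = −0.5 × (2.074 − 1.491) = -0.2915

ln β = -0.29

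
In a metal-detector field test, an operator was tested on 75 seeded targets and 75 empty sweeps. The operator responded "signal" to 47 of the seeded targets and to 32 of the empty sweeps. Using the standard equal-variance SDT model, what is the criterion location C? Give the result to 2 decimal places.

H = 47/75 = 0.6267
FA = 32/75 = 0.4267
z(0.6267) = 0.323, z(0.4267) = -0.185
c = −½·[z(H) + z(FA)] = −0.5 × (0.323 + (-0.185)) = -0.069
c < 0: the operator has a liberal response bias.

C = -0.07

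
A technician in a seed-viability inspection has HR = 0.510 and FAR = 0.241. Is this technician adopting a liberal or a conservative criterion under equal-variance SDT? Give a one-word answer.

conservative

z(H) = 0.025, z(FA) = -0.703
c = −½·(z(H) + z(FA)) = 0.339
c > 0 → conservative criterion (biased toward responding “no”).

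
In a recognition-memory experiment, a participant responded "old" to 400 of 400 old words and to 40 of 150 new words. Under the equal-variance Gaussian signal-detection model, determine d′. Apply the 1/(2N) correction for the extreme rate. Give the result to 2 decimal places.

The hit rate is 400/400 = 1, so apply the 1/(2N) correction: H → 1 − 1/(2·400) = 0.99875.
z(H) = z(0.99875) = 3.023
z(FA) = z(0.26667) = -0.623
d' = 3.023 − (-0.623) = 3.646

d′ = 3.65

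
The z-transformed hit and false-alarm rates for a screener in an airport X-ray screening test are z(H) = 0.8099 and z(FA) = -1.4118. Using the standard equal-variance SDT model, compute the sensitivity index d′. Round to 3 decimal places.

d' = z(H) − z(FA) = 0.8099 − (-1.4118) = 2.2217

d′ = 2.222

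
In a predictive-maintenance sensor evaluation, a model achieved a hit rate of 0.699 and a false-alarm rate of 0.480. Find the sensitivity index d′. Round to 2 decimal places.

z(H) = 0.522
z(FA) = -0.050
d' = z(H) − z(FA) = 0.522 − (-0.050) = 0.572

d′ = 0.57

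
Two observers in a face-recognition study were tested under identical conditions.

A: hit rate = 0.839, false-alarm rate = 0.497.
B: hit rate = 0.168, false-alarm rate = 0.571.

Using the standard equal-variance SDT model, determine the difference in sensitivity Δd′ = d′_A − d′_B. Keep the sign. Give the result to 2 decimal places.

Δd′ = 2.14

A: z(0.839) = 0.990, z(0.497) = -0.008, d' = 0.998
B: z(0.168) = -0.962, z(0.571) = 0.179, d' = -1.141
Δd' = d'_A − d'_B = 0.998 − (-1.141) = 2.139
A has the higher sensitivity.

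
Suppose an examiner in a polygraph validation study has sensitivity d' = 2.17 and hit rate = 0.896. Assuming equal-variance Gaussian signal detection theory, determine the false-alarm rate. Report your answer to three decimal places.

false-alarm rate = 0.181

z(hit rate) = z(0.896) = 1.2591
z(FA) = z(H) − d' = 1.2591 − 2.17 = -0.9109
false-alarm rate = Φ(-0.9109) = 0.1812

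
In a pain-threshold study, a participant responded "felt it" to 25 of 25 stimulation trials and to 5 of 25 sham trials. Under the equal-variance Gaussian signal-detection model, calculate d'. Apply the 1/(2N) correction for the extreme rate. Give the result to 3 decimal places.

d' = 2.895

The hit rate is 25/25 = 1, so apply the 1/(2N) correction: H → 1 − 1/(2·25) = 0.98000.
z(H) = z(0.98000) = 2.0537
z(FA) = z(0.20000) = -0.8416
d' = 2.0537 − (-0.8416) = 2.8953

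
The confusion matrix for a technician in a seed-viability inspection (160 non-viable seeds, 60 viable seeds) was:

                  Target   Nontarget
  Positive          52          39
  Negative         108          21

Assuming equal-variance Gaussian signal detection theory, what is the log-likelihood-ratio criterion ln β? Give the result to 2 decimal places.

H = 52/160 = 0.3250
FA = 39/60 = 0.6500
z(H) = -0.454
z(FA) = 0.385
ln β = −½·[z(H)² − z(FA)²] = −0.5 × (0.206 − 0.148) = -0.029

ln β = -0.03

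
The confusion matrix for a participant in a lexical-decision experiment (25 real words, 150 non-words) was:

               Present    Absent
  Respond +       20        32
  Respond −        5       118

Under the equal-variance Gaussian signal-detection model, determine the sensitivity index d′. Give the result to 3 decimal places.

H = 20/25 = 0.8000
FA = 32/150 = 0.2133
Φ⁻¹(0.8000) = 0.8416, Φ⁻¹(0.2133) = -0.7950
d' = z(H) − z(FA) = 0.8416 − (-0.7950) = 1.6366

d′ = 1.637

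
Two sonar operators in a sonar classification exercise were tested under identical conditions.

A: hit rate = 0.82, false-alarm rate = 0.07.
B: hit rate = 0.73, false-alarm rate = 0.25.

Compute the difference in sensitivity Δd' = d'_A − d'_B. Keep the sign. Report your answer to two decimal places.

Δd' = 1.10

A: z(0.82) = 0.915, z(0.07) = -1.476, d' = 2.391
B: z(0.73) = 0.613, z(0.25) = -0.674, d' = 1.287
Δd' = d'_A − d'_B = 2.391 − 1.287 = 1.104
A has the higher sensitivity.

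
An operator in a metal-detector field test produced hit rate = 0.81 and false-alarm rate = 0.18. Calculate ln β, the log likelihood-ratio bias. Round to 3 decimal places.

z(H) = 0.8779
z(FA) = -0.9154
ln β = −½·[z(H)² − z(FA)²] = −0.5 × (0.7707 − 0.8380) = 0.03365

ln β = 0.034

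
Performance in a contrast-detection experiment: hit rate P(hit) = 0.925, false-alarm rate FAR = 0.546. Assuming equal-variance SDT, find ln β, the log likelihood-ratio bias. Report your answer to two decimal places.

z(H) = z(0.925) = 1.440
z(FA) = z(0.546) = 0.116
ln β = −½·[z(H)² − z(FA)²] = −0.5 × (2.074 − 0.013) = -1.0305

ln β = -1.03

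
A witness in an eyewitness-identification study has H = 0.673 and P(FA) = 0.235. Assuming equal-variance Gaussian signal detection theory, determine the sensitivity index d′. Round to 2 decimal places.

z(H) = z(0.673) = 0.448
z(FA) = z(0.235) = -0.722
d' = z(H) − z(FA) = 0.448 − (-0.722) = 1.170

d′ = 1.17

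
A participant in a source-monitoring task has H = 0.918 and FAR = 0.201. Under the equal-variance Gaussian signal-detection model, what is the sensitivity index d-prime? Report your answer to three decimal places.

z(0.918) = 1.3917, z(0.201) = -0.8381
d' = z(H) − z(FA) = 1.3917 − (-0.8381) = 2.2298

d-prime = 2.230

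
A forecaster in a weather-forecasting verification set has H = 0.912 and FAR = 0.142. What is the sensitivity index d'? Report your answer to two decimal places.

z(H) = z(0.912) = 1.353
z(FA) = z(0.142) = -1.071
d' = z(H) − z(FA) = 1.353 − (-1.071) = 2.424

d' = 2.42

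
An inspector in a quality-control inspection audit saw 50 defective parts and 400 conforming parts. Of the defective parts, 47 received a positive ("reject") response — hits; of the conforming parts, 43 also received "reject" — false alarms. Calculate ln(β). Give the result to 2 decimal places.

H = 47/50 = 0.9400
FA = 43/400 = 0.1075
z(0.9400) = 1.555, z(0.1075) = -1.240
ln β = −½·[z(H)² − z(FA)²] = −0.5 × (2.418 − 1.538) = -0.440

ln β = -0.44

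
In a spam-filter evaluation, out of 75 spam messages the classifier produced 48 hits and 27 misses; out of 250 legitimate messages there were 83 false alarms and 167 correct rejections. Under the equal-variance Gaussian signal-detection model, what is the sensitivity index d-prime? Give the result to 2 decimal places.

H = 48/75 = 0.6400
FA = 83/250 = 0.3320
z(H) = z(0.6400) = 0.358
z(FA) = z(0.3320) = -0.434
d' = z(H) − z(FA) = 0.358 − (-0.434) = 0.792

d-prime = 0.79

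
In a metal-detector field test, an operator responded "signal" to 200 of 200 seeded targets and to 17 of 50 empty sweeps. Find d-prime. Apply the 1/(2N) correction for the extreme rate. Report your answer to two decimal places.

The hit rate is 200/200 = 1, so apply the 1/(2N) correction: H → 1 − 1/(2·200) = 0.99750.
z(H) = z(0.99750) = 2.807
z(FA) = z(0.34000) = -0.412
d' = 2.807 − (-0.412) = 3.219

d-prime = 3.22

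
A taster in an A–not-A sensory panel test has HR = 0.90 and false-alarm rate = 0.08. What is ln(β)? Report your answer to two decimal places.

ln β = 0.17

z(H) = z(0.90) = 1.282
z(FA) = z(0.08) = -1.405
ln β = −½·[z(H)² − z(FA)²] = −0.5 × (1.644 − 1.974) = 0.165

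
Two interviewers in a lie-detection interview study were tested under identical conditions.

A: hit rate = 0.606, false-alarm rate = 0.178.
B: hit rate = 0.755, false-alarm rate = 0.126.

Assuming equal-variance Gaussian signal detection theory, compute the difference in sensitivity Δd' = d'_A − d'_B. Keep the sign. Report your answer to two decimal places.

A: z(0.606) = 0.269, z(0.178) = -0.923, d' = 1.192
B: z(0.755) = 0.690, z(0.126) = -1.146, d' = 1.836
Δd' = d'_A − d'_B = 1.192 − 1.836 = -0.644
B has the higher sensitivity.

Δd' = -0.64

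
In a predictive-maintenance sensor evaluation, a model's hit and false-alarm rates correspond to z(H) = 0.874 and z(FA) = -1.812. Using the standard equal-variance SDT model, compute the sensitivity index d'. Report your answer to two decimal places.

d' = z(H) − z(FA) = 0.874 − (-1.812) = 2.686

d' = 2.69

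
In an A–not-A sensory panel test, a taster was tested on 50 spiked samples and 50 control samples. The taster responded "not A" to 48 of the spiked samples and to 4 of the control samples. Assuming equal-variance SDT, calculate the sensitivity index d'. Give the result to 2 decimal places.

H = 48/50 = 0.9600
FA = 4/50 = 0.0800
Φ⁻¹(H) = 1.751
Φ⁻¹(FA) = -1.405
d' = z(H) − z(FA) = 1.751 − (-1.405) = 3.156

d' = 3.16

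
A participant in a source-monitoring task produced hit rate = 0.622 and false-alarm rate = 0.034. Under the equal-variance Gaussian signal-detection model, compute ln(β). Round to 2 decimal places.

ln β = 1.62

Φ⁻¹(H) = Φ⁻¹(0.622) = 0.311
Φ⁻¹(FA) = Φ⁻¹(0.034) = -1.825
ln β = −½·[z(H)² − z(FA)²] = −0.5 × (0.097 − 3.331) = 1.617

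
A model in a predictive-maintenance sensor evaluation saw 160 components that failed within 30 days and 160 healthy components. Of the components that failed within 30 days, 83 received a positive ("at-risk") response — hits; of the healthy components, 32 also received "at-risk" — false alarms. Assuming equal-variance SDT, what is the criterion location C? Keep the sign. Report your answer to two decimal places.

C = 0.40

H = 83/160 = 0.5188
FA = 32/160 = 0.2000
z(H) = z(0.5188) = 0.047
z(FA) = z(0.2000) = -0.842
c = −½·[z(H) + z(FA)] = −0.5 × (0.047 + (-0.842)) = 0.3975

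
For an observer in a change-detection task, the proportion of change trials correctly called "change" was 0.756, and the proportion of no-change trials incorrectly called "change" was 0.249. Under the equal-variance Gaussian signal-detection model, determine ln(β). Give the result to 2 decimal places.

ln β = -0.01

z(0.756) = 0.693, z(0.249) = -0.678
ln β = −½·[z(H)² − z(FA)²] = −0.5 × (0.480 − 0.460) = -0.010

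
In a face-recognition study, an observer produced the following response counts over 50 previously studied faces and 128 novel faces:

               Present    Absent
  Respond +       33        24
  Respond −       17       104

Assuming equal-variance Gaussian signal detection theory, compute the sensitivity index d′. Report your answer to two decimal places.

d′ = 1.30

H = 33/50 = 0.6600
FA = 24/128 = 0.1875
z(H) = z(0.6600) = 0.4125
z(FA) = z(0.1875) = -0.8871
d' = z(H) − z(FA) = 0.4125 − (-0.8871) = 1.2996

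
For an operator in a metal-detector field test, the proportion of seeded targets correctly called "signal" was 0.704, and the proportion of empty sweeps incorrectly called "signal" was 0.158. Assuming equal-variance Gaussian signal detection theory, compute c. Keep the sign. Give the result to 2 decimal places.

z(H) = 0.5359
z(FA) = -1.0027
c = −½·[z(H) + z(FA)] = −0.5 × (0.5359 + (-1.0027)) = 0.2334
c > 0: the operator has a conservative response bias.

c = 0.23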